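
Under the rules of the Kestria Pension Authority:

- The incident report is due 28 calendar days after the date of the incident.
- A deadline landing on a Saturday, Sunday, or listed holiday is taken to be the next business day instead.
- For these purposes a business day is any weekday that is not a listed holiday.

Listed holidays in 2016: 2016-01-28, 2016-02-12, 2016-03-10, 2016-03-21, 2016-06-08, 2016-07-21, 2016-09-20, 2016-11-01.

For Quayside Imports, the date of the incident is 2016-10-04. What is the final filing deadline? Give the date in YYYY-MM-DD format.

From 2016-10-04, 28 calendar days later is 2016-11-01.
2016-11-01 is a listed holiday, so it moves to the next business day, 2016-11-02 (Wednesday).
Deadline: 2016-11-02.

2016-11-02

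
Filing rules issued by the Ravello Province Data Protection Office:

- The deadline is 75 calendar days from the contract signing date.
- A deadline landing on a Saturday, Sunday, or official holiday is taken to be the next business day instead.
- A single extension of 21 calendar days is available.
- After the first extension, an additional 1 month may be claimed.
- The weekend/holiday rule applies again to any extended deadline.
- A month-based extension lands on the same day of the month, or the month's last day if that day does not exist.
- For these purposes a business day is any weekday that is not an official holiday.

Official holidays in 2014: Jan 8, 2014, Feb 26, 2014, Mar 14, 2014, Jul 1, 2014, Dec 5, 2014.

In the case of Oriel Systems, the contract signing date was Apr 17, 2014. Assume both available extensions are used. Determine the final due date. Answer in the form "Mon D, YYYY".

75 calendar days after Apr 17, 2014 is Jul 1, 2014.
Jul 1, 2014 is a listed holiday; the next business day is Jul 2, 2014 (Wednesday).
The 21-calendar-day extension moves the deadline from Jul 2, 2014 to Jul 23, 2014.
Jul 23, 2014 falls on a Wednesday, which is a business day, so no adjustment is needed.
Add 1 month to Jul 23, 2014: Aug 23, 2014.
Aug 23, 2014 falls on a Saturday. Rolling to the next business day gives Aug 25, 2014, a Monday.
Deadline: Aug 25, 2014.

Aug 25, 2014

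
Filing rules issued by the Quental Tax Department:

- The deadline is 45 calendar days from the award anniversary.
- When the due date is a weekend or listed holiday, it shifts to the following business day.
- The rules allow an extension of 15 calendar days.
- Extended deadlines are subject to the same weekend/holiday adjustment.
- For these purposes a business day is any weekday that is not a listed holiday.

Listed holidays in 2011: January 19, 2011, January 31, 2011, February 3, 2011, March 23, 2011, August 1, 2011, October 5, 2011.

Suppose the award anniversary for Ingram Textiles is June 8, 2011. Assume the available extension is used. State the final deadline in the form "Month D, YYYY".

August 9, 2011

Trigger date June 8, 2011 + 45 calendar days = July 23, 2011.
July 23, 2011 is a Saturday, so it moves to the next business day, July 25, 2011 (Monday).
The 15-calendar-day extension moves the deadline from July 25, 2011 to August 9, 2011.
August 9, 2011 (Tuesday) is already a business day.
The final due date is August 9, 2011.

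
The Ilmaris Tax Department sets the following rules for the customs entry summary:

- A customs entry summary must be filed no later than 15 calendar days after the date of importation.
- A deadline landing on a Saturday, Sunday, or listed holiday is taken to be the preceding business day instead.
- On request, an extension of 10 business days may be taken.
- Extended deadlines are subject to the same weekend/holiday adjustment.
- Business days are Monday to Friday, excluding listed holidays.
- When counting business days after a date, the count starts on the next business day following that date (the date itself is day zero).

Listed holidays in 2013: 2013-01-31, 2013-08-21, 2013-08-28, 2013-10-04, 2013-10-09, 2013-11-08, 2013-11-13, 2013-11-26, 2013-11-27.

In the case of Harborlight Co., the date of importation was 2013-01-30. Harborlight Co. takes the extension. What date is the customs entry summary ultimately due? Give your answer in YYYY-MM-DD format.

2013-02-28

From 2013-01-30, 15 calendar days later is 2013-02-14.
2013-02-14 is a Thursday and not a listed holiday, so it stands.
Applying the 10-business-day extension: 10 business days after 2013-02-14 is 2013-02-28.
Since 2013-02-28 is a Thursday and not a holiday, the date is unchanged.
The final due date is 2013-02-28.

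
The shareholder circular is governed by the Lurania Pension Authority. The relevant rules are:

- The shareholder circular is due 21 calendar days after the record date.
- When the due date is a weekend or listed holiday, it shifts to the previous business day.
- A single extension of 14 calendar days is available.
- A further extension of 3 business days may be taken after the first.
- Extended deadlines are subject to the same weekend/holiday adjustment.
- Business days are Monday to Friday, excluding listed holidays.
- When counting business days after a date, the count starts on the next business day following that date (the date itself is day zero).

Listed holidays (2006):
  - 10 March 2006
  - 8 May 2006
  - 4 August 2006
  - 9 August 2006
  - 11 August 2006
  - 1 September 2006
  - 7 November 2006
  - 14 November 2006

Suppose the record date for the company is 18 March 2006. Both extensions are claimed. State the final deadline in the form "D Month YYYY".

26 April 2006

Adding 21 calendar days to 18 March 2006 gives 8 April 2006.
8 April 2006 is a Saturday; the preceding business day is 7 April 2006 (Friday).
The 14-calendar-day extension moves the deadline from 7 April 2006 to 21 April 2006.
21 April 2006 is a Friday and not a listed holiday, so it stands.
The 3-business-day extension runs from 21 April 2006 to 26 April 2006.
26 April 2006 falls on a Wednesday, which is a business day, so no adjustment is needed.
Final deadline: 26 April 2006.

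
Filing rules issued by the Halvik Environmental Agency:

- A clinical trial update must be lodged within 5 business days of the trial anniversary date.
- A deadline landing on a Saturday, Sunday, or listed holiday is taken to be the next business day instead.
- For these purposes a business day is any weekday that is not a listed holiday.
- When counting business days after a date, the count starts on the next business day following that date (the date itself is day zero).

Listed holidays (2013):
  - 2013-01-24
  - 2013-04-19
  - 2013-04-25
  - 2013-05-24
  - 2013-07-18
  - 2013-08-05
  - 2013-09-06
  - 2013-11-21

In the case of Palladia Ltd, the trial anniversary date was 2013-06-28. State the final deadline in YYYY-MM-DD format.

2013-07-05

Counting 5 business days after 2013-06-28 (skipping weekends and listed holidays) reaches 2013-07-05.
2013-07-05 (Friday) is already a business day.
Final deadline: 2013-07-05.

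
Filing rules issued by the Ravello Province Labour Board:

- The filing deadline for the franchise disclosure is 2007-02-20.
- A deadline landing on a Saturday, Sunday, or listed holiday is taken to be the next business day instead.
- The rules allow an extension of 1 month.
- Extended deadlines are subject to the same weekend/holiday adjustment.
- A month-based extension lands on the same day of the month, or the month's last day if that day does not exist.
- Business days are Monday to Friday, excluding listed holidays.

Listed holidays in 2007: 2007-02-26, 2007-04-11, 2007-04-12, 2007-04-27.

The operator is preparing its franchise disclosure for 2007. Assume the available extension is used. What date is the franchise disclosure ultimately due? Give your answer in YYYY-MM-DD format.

2007-03-20

The stated deadline is 2007-02-20.
2007-02-20 is a Tuesday and not a listed holiday, so it stands.
The 1 month extension carries 2007-02-20 to 2007-03-20.
2007-03-20 is a Tuesday and not a listed holiday, so it stands.
Final deadline: 2007-03-20.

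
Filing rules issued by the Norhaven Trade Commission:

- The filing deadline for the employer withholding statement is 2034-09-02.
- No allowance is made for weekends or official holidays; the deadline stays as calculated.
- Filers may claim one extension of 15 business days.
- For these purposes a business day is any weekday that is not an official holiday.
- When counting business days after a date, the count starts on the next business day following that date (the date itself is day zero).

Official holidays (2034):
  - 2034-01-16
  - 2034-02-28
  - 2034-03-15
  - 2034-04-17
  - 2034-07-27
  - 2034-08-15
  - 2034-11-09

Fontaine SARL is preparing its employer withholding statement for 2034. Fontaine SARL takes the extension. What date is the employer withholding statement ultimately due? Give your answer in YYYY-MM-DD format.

2034-09-22

The statutory due date is 2034-09-02.
2034-09-02 is a Saturday; no weekend or holiday adjustment applies.
Applying the 15-business-day extension: 15 business days after 2034-09-02 is 2034-09-22.
2034-09-22 is a Friday; no weekend or holiday adjustment applies.
Deadline: 2034-09-22.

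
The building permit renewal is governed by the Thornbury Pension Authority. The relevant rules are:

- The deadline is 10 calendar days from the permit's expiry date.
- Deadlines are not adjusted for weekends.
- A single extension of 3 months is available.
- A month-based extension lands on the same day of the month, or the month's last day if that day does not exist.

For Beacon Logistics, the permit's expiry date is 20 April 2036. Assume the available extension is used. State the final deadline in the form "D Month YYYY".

10 calendar days after 20 April 2036 is 30 April 2036.
30 April 2036 falls on a Wednesday. The rules make no weekend/holiday allowance, so it remains 30 April 2036.
Applying the 3 months extension: 3 months after 30 April 2036 is 30 July 2036.
30 July 2036 is a Wednesday; no weekend or holiday adjustment applies.
The final due date is 30 July 2036.

30 July 2036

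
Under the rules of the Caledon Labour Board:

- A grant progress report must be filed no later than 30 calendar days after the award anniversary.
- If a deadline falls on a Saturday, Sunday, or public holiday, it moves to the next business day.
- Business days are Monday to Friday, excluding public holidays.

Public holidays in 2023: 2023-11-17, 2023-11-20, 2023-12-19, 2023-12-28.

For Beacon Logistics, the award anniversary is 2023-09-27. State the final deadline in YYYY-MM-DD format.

2023-10-27

From 2023-09-27, 30 calendar days later is 2023-10-27.
2023-10-27 falls on a Friday, which is a business day, so no adjustment is needed.
Final deadline: 2023-10-27.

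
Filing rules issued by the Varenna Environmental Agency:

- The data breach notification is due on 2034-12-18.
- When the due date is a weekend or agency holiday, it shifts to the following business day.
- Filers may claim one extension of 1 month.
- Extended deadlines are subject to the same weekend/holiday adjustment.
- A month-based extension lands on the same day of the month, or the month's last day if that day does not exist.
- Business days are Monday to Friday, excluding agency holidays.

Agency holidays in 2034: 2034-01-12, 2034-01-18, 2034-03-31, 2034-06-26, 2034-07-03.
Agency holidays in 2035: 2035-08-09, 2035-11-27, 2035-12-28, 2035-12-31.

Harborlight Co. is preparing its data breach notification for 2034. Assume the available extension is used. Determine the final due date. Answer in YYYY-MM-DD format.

The stated deadline is 2034-12-18.
2034-12-18 falls on a Monday, which is a business day, so no adjustment is needed.
Add 1 month to 2034-12-18: 2035-01-18.
2035-01-18 falls on a Thursday, which is a business day, so no adjustment is needed.
The final due date is 2035-01-18.

2035-01-18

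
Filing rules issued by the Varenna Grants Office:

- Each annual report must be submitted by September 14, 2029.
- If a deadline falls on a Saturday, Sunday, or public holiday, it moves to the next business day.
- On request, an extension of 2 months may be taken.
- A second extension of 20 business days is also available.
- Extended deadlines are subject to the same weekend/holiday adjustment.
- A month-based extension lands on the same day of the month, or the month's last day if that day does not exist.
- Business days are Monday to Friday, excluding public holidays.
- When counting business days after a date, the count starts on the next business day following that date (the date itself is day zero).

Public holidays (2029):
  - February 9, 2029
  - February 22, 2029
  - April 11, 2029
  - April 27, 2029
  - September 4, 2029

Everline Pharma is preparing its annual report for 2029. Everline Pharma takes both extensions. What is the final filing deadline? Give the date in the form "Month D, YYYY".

December 12, 2029

The statutory due date is September 14, 2029.
September 14, 2029 is a Friday and not a listed holiday, so it stands.
Applying the 2 months extension: 2 months after September 14, 2029 is November 14, 2029.
November 14, 2029 (Wednesday) is already a business day.
Counting 20 further business days from November 14, 2029 reaches December 12, 2029.
Since December 12, 2029 is a Wednesday and not a holiday, the date is unchanged.
So the filing is due December 12, 2029.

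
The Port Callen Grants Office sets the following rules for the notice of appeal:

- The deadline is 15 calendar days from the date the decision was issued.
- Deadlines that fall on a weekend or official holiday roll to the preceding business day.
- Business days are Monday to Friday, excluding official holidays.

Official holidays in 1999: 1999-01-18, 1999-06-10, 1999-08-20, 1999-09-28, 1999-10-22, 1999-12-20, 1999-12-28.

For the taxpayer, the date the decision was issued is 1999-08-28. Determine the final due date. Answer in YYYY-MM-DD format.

1999-09-10

15 calendar days after 1999-08-28 is 1999-09-12.
1999-09-12 is a Sunday; the preceding business day is 1999-09-10 (Friday).
So the filing is due 1999-09-10.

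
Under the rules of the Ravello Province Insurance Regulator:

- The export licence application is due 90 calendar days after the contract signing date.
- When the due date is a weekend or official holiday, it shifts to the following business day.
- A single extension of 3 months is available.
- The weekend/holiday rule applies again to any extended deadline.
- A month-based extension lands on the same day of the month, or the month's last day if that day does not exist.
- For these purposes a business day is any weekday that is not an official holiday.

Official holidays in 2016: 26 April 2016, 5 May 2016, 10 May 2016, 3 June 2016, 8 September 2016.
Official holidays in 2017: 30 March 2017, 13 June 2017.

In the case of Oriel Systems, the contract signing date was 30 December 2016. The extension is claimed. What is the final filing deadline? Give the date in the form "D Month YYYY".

Adding 90 calendar days to 30 December 2016 gives 30 March 2017.
30 March 2017 falls on a listed holiday. Rolling to the next business day gives 31 March 2017, a Friday.
The 3 months extension carries 31 March 2017 to 30 June 2017 (day 31 does not exist in June, so the month's last day is used).
Since 30 June 2017 is a Friday and not a holiday, the date is unchanged.
So the filing is due 30 June 2017.

30 June 2017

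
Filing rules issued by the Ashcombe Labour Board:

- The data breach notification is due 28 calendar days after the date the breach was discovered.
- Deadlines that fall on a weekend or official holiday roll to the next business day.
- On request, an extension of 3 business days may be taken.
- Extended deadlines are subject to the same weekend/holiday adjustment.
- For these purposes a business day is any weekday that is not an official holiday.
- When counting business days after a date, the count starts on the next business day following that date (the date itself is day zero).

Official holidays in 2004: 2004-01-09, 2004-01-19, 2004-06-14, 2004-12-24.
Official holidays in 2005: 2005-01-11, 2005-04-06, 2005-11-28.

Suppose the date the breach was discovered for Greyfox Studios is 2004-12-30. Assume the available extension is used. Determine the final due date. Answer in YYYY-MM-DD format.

2005-02-01

From 2004-12-30, 28 calendar days later is 2005-01-27.
2005-01-27 is a Thursday and not a listed holiday, so it stands.
Applying the 3-business-day extension: 3 business days after 2005-01-27 is 2005-02-01.
2005-02-01 is a Tuesday and not a listed holiday, so it stands.
Final deadline: 2005-02-01.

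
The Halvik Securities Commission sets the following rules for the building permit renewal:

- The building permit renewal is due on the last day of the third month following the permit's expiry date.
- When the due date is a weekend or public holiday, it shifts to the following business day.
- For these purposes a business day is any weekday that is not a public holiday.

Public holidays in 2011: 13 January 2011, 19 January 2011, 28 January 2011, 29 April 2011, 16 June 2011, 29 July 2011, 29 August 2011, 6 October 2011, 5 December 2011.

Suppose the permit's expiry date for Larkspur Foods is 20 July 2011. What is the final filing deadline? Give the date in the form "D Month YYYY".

31 October 2011

3 months after 20 July 2011 is October 2011; that month ends on 31 October 2011.
31 October 2011 is a Monday and not a listed holiday, so it stands.
The final due date is 31 October 2011.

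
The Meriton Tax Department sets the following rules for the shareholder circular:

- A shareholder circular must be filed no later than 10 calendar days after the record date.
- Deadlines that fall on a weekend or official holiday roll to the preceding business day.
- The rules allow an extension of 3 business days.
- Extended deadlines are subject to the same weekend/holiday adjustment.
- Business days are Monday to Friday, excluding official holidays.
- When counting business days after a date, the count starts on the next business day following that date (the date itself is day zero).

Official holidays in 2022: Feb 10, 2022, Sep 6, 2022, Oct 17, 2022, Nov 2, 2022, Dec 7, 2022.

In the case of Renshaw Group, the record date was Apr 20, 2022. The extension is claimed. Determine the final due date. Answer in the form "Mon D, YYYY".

May 4, 2022

10 calendar days after Apr 20, 2022 is Apr 30, 2022.
Because Apr 30, 2022 is a Saturday, the deadline becomes Apr 29, 2022 (Friday).
Counting 3 further business days from Apr 29, 2022 reaches May 4, 2022.
May 4, 2022 (Wednesday) is already a business day.
The final due date is May 4, 2022.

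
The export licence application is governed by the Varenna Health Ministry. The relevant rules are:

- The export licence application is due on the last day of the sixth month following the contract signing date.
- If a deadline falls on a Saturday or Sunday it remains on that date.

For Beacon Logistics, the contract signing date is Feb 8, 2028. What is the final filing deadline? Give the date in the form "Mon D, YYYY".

6 months after Feb 8, 2028 falls in August 2028; the last day of that month is Aug 31, 2028.
Aug 31, 2028 falls on a Thursday. The rules make no weekend/holiday allowance, so it remains Aug 31, 2028.
So the filing is due Aug 31, 2028.

Aug 31, 2028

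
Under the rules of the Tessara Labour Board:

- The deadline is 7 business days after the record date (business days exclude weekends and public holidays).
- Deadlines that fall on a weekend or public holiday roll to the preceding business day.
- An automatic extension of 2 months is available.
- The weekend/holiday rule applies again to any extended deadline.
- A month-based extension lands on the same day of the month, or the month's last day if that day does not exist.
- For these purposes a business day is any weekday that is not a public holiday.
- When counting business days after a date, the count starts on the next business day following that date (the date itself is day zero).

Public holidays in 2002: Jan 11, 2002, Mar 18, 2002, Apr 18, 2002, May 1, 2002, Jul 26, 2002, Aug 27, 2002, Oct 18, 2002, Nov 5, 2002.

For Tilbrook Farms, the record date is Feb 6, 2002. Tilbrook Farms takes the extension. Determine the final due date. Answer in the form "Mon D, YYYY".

Starting the day after Feb 6, 2002 and counting 7 business days lands on Feb 15, 2002.
Feb 15, 2002 (Friday) is already a business day.
Applying the 2 months extension: 2 months after Feb 15, 2002 is Apr 15, 2002.
Apr 15, 2002 falls on a Monday, which is a business day, so no adjustment is needed.
The final due date is Apr 15, 2002.

Apr 15, 2002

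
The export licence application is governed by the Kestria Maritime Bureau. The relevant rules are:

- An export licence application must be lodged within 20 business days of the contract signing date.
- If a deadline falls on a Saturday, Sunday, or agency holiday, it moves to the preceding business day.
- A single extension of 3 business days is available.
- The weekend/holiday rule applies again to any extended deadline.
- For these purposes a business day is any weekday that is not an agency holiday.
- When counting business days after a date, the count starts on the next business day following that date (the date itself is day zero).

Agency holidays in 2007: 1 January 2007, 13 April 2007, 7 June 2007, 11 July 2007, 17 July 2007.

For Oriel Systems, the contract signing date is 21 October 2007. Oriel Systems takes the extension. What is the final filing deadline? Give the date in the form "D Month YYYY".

20 business days after 21 October 2007, excluding weekends and holidays, is 16 November 2007.
16 November 2007 falls on a Friday, which is a business day, so no adjustment is needed.
Applying the 3-business-day extension: 3 business days after 16 November 2007 is 21 November 2007.
21 November 2007 (Wednesday) is already a business day.
Final deadline: 21 November 2007.

21 November 2007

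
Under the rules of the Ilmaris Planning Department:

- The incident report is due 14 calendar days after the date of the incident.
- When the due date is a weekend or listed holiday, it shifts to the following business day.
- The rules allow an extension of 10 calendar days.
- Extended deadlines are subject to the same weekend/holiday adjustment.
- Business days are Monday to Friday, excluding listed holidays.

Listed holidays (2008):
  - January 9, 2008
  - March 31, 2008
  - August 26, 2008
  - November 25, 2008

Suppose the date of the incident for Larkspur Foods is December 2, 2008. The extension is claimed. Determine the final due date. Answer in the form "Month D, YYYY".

14 calendar days after December 2, 2008 is December 16, 2008.
December 16, 2008 (Tuesday) is already a business day.
The 10-calendar-day extension moves the deadline from December 16, 2008 to December 26, 2008.
Since December 26, 2008 is a Friday and not a holiday, the date is unchanged.
The final due date is December 26, 2008.

December 26, 2008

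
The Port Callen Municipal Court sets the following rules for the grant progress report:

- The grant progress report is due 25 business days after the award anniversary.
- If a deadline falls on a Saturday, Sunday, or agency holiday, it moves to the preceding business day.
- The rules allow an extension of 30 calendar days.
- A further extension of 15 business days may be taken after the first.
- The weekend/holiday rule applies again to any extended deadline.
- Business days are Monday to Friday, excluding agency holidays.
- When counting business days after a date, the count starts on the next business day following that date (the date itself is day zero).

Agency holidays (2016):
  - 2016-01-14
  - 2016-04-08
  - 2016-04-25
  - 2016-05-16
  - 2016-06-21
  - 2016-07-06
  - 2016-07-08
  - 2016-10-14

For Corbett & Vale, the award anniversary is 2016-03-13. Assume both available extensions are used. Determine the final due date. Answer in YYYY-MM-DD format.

25 business days after 2016-03-13, excluding weekends and holidays, is 2016-04-18.
Since 2016-04-18 is a Monday and not a holiday, the date is unchanged.
With the 30-day extension, 2016-04-18 becomes 2016-05-18.
2016-05-18 is a Wednesday and not a listed holiday, so it stands.
Applying the 15-business-day extension: 15 business days after 2016-05-18 is 2016-06-08.
Since 2016-06-08 is a Wednesday and not a holiday, the date is unchanged.
The final due date is 2016-06-08.

2016-06-08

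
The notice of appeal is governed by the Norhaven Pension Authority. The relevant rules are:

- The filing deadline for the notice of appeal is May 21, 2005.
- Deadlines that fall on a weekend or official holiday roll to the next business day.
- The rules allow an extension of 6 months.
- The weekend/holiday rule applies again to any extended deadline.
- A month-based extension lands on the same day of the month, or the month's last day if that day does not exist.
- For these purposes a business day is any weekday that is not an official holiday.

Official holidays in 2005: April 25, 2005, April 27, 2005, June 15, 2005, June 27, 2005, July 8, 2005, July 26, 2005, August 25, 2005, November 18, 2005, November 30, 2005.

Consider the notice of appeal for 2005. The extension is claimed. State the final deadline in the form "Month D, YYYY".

The statutory due date is May 21, 2005.
Because May 21, 2005 is a Saturday, the deadline becomes May 23, 2005 (Monday).
Applying the 6 months extension: 6 months after May 23, 2005 is November 23, 2005.
November 23, 2005 (Wednesday) is already a business day.
The final due date is November 23, 2005.

November 23, 2005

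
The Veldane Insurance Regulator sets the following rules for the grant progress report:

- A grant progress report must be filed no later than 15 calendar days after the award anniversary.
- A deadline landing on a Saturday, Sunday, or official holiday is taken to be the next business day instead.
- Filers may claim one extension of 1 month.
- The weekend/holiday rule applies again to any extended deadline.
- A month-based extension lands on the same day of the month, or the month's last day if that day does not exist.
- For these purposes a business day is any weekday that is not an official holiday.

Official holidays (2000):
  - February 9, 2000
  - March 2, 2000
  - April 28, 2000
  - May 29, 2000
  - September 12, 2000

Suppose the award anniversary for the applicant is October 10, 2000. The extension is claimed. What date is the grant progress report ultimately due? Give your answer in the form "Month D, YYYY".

November 27, 2000

Trigger date October 10, 2000 + 15 calendar days = October 25, 2000.
Since October 25, 2000 is a Wednesday and not a holiday, the date is unchanged.
The 1 month extension carries October 25, 2000 to November 25, 2000.
Because November 25, 2000 is a Saturday, the deadline becomes November 27, 2000 (Monday).
Final deadline: November 27, 2000.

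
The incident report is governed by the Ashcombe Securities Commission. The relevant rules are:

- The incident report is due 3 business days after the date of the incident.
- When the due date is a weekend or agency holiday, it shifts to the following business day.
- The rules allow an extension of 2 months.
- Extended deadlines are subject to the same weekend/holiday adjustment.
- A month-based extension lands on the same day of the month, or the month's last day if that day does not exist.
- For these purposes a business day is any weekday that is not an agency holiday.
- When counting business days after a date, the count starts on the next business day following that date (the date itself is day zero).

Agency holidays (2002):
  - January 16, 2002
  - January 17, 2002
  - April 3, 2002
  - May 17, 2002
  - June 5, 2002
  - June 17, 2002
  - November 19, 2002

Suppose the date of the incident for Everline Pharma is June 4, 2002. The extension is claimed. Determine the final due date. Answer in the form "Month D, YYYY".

Counting 3 business days after June 4, 2002 (skipping weekends and listed holidays) reaches June 10, 2002.
June 10, 2002 falls on a Monday, which is a business day, so no adjustment is needed.
The 2 months extension carries June 10, 2002 to August 10, 2002.
August 10, 2002 is a Saturday; the next business day is August 12, 2002 (Monday).
Deadline: August 12, 2002.

August 12, 2002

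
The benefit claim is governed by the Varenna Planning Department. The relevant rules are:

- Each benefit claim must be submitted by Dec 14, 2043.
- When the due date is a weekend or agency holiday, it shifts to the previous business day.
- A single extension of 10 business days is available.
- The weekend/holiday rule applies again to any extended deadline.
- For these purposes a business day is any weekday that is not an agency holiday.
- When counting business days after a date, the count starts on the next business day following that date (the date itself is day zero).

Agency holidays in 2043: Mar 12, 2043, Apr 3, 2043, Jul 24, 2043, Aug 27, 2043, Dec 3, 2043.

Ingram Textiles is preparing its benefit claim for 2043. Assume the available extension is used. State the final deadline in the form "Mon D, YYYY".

The statutory due date is Dec 14, 2043.
Dec 14, 2043 (Monday) is already a business day.
The 10-business-day extension runs from Dec 14, 2043 to Dec 28, 2043.
Dec 28, 2043 is a Monday and not a listed holiday, so it stands.
The final due date is Dec 28, 2043.

Dec 28, 2043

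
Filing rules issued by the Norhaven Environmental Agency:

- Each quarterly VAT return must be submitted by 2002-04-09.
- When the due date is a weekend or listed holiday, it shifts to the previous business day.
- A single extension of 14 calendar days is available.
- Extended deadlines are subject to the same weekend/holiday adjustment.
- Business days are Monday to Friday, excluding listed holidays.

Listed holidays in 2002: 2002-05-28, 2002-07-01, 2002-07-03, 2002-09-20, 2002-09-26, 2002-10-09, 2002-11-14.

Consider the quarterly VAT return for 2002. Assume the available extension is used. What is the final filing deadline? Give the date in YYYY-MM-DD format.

2002-04-23

Start from the fixed due date, 2002-04-09.
2002-04-09 falls on a Tuesday, which is a business day, so no adjustment is needed.
The 14-calendar-day extension moves the deadline from 2002-04-09 to 2002-04-23.
2002-04-23 falls on a Tuesday, which is a business day, so no adjustment is needed.
So the filing is due 2002-04-23.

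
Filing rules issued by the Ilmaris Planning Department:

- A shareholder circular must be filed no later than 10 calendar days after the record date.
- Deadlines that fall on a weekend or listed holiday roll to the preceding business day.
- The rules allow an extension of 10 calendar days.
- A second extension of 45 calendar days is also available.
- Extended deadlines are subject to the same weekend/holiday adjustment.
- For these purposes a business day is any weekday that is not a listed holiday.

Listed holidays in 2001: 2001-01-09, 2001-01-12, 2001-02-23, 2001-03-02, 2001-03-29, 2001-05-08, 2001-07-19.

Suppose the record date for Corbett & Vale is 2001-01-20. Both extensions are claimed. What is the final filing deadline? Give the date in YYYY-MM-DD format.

From 2001-01-20, 10 calendar days later is 2001-01-30.
2001-01-30 (Tuesday) is already a business day.
With the 10-day extension, 2001-01-30 becomes 2001-02-09.
2001-02-09 (Friday) is already a business day.
Applying the 45-calendar-day extension: 2001-02-09 + 45 days = 2001-03-26.
2001-03-26 is a Monday and not a listed holiday, so it stands.
Final deadline: 2001-03-26.

2001-03-26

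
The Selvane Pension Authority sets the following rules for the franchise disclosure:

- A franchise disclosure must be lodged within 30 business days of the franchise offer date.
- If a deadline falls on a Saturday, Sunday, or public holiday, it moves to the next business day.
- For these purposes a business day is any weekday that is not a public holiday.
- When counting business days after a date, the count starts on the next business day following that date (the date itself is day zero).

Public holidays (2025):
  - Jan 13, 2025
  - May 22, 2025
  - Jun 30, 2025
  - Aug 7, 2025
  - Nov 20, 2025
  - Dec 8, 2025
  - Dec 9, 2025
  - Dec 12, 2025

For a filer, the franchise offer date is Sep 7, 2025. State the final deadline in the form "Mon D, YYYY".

Oct 17, 2025

Starting the day after Sep 7, 2025 and counting 30 business days lands on Oct 17, 2025.
Oct 17, 2025 falls on a Friday, which is a business day, so no adjustment is needed.
So the filing is due Oct 17, 2025.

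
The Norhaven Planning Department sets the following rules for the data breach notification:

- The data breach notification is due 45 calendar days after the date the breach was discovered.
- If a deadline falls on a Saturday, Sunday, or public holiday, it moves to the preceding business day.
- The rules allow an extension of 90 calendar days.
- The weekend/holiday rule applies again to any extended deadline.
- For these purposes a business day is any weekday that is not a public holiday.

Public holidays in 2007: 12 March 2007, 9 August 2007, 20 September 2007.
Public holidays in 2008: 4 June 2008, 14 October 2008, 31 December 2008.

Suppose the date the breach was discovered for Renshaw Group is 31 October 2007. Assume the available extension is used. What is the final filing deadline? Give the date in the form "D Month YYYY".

From 31 October 2007, 45 calendar days later is 15 December 2007.
15 December 2007 is a Saturday, so it moves to the preceding business day, 14 December 2007 (Friday).
With the 90-day extension, 14 December 2007 becomes 13 March 2008.
13 March 2008 (Thursday) is already a business day.
So the filing is due 13 March 2008.

13 March 2008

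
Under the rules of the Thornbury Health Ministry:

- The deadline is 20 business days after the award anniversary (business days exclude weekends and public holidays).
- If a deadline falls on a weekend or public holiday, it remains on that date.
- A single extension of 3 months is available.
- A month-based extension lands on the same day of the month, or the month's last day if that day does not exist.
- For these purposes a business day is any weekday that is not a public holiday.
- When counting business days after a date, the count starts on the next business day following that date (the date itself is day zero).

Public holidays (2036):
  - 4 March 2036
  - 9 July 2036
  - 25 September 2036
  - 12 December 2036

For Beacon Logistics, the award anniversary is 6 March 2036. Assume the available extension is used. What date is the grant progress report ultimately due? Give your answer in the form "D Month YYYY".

Starting the day after 6 March 2036 and counting 20 business days lands on 3 April 2036.
3 April 2036 is a Thursday; no weekend or holiday adjustment applies.
The 3 months extension carries 3 April 2036 to 3 July 2036.
No adjustment is made for weekends or holidays, so 3 July 2036 stands.
The final due date is 3 July 2036.

3 July 2036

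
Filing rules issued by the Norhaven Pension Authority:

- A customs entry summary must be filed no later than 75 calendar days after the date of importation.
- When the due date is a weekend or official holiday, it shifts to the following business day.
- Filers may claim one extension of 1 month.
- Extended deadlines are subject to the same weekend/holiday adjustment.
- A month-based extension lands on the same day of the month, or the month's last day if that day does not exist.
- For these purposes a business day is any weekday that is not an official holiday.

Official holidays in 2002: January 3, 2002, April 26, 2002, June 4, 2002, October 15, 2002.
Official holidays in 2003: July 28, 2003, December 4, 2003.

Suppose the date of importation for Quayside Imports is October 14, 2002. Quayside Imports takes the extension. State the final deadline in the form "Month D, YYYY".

75 calendar days after October 14, 2002 is December 28, 2002.
Because December 28, 2002 is a Saturday, the deadline becomes December 30, 2002 (Monday).
Add 1 month to December 30, 2002: January 30, 2003.
Since January 30, 2003 is a Thursday and not a holiday, the date is unchanged.
The final due date is January 30, 2003.

January 30, 2003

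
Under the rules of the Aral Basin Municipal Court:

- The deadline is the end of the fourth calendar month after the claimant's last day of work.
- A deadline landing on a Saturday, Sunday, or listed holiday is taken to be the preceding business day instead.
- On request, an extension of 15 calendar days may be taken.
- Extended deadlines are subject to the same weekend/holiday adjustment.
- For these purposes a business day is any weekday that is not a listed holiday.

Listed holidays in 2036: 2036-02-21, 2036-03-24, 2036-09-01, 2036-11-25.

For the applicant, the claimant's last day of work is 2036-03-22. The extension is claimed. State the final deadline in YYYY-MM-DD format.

4 months after 2036-03-22 is July 2036; that month ends on 2036-07-31.
Since 2036-07-31 is a Thursday and not a holiday, the date is unchanged.
With the 15-day extension, 2036-07-31 becomes 2036-08-15.
2036-08-15 falls on a Friday, which is a business day, so no adjustment is needed.
Deadline: 2036-08-15.

2036-08-15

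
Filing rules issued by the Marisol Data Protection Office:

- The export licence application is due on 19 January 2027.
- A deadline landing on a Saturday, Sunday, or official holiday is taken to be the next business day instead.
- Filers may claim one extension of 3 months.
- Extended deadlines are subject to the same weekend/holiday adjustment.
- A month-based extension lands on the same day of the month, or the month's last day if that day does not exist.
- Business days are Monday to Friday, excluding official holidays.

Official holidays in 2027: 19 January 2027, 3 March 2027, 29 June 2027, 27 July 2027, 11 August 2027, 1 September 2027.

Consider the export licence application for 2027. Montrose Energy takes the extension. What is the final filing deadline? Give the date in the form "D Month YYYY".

Start from the fixed due date, 19 January 2027.
19 January 2027 is a listed holiday; the next business day is 20 January 2027 (Wednesday).
The 3 months extension carries 20 January 2027 to 20 April 2027.
20 April 2027 is a Tuesday and not a listed holiday, so it stands.
Final deadline: 20 April 2027.

20 April 2027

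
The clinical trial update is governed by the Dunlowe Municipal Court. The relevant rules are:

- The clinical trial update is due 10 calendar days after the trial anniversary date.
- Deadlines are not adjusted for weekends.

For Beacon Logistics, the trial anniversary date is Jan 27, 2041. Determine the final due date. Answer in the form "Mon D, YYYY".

Feb 6, 2041

10 calendar days after Jan 27, 2041 is Feb 6, 2041.
Feb 6, 2041 is a Wednesday; no weekend or holiday adjustment applies.
Deadline: Feb 6, 2041.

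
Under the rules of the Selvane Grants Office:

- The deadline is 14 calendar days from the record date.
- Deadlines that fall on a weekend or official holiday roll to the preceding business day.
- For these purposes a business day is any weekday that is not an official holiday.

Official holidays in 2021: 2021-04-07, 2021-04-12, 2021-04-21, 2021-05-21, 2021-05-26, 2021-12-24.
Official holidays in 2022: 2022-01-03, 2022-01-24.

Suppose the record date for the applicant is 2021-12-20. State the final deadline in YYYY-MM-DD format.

From 2021-12-20, 14 calendar days later is 2022-01-03.
2022-01-03 is a listed holiday; the preceding business day is 2021-12-31 (Friday).
The final due date is 2021-12-31.

2021-12-31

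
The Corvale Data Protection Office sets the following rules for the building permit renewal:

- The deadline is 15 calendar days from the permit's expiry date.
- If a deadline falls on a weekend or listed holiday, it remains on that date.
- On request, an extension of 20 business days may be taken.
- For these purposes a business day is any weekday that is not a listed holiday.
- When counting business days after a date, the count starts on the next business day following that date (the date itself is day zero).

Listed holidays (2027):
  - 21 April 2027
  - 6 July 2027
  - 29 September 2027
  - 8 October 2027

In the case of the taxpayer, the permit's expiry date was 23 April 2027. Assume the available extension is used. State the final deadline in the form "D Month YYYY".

15 calendar days after 23 April 2027 is 8 May 2027.
8 May 2027 falls on a Saturday. The rules make no weekend/holiday allowance, so it remains 8 May 2027.
The 20-business-day extension runs from 8 May 2027 to 4 June 2027.
4 June 2027 falls on a Friday. The rules make no weekend/holiday allowance, so it remains 4 June 2027.
Final deadline: 4 June 2027.

4 June 2027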